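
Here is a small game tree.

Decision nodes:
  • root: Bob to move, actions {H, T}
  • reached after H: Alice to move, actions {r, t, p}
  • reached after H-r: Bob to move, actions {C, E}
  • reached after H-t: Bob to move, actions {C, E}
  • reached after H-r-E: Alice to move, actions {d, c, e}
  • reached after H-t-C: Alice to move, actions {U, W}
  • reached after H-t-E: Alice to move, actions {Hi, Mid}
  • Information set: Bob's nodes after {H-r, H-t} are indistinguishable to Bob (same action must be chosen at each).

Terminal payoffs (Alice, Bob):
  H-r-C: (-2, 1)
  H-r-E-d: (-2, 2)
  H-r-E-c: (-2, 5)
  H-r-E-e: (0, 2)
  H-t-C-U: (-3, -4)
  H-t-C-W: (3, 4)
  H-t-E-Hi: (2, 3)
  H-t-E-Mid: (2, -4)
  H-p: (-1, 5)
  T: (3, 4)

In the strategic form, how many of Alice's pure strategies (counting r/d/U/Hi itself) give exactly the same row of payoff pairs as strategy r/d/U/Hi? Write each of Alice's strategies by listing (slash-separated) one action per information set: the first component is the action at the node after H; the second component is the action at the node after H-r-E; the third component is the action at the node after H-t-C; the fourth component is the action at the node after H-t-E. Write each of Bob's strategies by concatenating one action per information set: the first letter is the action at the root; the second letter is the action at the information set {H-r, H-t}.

Row for r/d/U/Hi (columns HC, HE, TC, TE): (-2,1) (-2,2) (3,4) (3,4).
Under r/d/U/Hi, Alice's choice at the node after H-t-C and at the node after H-t-E can never be reached regardless of what Bob does, so varying those choices leaves every outcome unchanged.
Holding the reachable choices fixed and varying the unreachable ones freely already gives 2 × 2 = 4 equivalent strategies.
No other strategy reproduces this row, so those 4 are the full class: r/d/U/Hi, r/d/U/Mid, r/d/W/Hi, r/d/W/Mid.

4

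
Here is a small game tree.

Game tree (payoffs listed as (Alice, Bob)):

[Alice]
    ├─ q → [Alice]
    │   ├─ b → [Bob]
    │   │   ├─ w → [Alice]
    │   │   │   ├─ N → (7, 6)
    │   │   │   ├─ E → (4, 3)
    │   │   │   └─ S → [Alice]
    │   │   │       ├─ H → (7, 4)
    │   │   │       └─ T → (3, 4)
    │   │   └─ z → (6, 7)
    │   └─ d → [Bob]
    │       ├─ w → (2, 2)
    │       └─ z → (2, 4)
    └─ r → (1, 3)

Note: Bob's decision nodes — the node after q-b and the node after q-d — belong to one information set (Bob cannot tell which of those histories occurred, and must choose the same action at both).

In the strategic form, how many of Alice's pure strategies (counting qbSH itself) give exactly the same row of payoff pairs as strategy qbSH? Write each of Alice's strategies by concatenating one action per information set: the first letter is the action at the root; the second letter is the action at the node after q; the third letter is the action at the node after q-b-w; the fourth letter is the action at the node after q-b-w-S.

Row for qbSH (columns w, z): (7,4) (6,7).
Every one of Alice's information sets is on the play path for some reply by Bob when Alice follows qbSH.
Changing the action at any of them therefore changes at least one column, so only qbSH itself gives this row.

1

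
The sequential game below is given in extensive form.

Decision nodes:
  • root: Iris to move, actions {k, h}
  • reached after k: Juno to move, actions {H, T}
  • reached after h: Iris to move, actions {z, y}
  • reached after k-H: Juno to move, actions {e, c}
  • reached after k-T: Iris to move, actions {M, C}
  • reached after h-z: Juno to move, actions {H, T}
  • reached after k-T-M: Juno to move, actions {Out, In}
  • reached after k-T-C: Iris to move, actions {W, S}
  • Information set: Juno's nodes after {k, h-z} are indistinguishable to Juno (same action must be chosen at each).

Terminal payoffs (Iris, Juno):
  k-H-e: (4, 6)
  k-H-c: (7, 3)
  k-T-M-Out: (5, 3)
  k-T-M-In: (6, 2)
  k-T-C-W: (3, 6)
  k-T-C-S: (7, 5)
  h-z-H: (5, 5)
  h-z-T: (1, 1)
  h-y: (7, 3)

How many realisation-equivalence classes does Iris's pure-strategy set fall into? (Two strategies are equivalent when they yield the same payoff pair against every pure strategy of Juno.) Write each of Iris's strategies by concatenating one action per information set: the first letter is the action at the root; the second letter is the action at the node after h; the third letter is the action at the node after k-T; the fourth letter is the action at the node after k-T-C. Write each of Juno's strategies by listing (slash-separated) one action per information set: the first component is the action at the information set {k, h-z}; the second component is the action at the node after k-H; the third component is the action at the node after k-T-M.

5

Iris has 16 pure strategies: kzMW, kzMS, kzCW, kzCS, kyMW, kyMS, kyCW, kyCS, hzMW, hzMS, hzCW, hzCS, hyMW, hyMS, hyCW, hyCS. Columns: H/e/Out, H/e/In, H/c/Out, H/c/In, T/e/Out, T/e/In, T/c/Out, T/c/In.
{kzMW, kzMS, kyMW, kyMS} → row (4,6) (4,6) (7,3) (7,3) (5,3) (6,2) (5,3) (6,2)
{kzCW, kyCW} → row (4,6) (4,6) (7,3) (7,3) (3,6) (3,6) (3,6) (3,6)
{kzCS, kyCS} → row (4,6) (4,6) (7,3) (7,3) (7,5) (7,5) (7,5) (7,5)
{hzMW, hzMS, hzCW, hzCS} → row (5,5) (5,5) (5,5) (5,5) (1,1) (1,1) (1,1) (1,1)
{hyMW, hyMS, hyCW, hyCS} → row (7,3) (7,3) (7,3) (7,3) (7,3) (7,3) (7,3) (7,3)
That's 5 distinct rows out of 16 strategies.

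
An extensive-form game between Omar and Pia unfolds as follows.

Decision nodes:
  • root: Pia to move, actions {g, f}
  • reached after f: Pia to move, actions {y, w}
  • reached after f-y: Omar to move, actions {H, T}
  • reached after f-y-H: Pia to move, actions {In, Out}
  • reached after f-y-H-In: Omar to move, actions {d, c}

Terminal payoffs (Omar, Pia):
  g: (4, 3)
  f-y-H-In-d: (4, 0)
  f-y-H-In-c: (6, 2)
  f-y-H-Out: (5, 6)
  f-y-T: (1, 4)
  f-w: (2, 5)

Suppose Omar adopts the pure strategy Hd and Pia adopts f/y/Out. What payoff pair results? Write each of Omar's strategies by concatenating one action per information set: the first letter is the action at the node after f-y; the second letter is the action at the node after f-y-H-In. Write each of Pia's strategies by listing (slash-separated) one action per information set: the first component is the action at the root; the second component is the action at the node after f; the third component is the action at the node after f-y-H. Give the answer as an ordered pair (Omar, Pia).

(5, 6)

Trace the play path from the root:
  Pia plays f
  Pia plays y at [f]
  Omar plays H at [f-y]
  Pia plays Out at [f-y-H]
→ terminal payoff (5, 6).
(Omar's choice at the node after f-y-H-In is never reached on this path, so it doesn't affect the outcome.)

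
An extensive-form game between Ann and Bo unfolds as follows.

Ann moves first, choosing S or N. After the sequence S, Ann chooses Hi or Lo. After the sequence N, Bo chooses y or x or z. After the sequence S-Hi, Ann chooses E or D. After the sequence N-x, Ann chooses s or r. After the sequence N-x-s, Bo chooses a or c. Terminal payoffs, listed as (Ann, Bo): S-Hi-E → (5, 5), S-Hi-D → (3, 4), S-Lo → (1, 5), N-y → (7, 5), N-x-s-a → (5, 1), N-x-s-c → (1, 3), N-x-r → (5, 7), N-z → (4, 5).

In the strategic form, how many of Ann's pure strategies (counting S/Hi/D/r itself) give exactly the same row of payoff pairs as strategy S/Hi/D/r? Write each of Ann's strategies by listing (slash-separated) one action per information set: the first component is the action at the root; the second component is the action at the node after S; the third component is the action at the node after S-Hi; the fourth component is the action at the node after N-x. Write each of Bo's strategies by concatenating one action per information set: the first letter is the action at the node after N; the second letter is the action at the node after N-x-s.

2

Row for S/Hi/D/r (columns ya, yc, xa, xc, za, zc): (3,4) (3,4) (3,4) (3,4) (3,4) (3,4).
Under S/Hi/D/r, Ann's choice at the node after N-x can never be reached regardless of what Bo does, so varying those choices leaves every outcome unchanged.
Holding the reachable choices fixed and varying the unreachable one freely already gives 2 equivalent strategies.
No other strategy reproduces this row, so those 2 are the full class: S/Hi/D/s, S/Hi/D/r.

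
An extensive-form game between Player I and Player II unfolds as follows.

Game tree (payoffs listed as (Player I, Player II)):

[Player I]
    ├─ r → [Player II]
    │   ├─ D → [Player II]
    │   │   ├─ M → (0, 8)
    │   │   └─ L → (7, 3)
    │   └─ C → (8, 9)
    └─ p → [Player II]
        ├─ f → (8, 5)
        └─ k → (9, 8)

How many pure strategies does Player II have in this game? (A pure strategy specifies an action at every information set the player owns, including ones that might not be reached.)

Player II owns the node after r with actions {D, C} — two choices.
Player II owns the node after p with actions {f, k} — two choices.
Player II owns the node after r-D with actions {M, L} — two choices.
A pure strategy fixes one action at each information set independently, so the count is the product 2 × 2 × 2 = 8.

8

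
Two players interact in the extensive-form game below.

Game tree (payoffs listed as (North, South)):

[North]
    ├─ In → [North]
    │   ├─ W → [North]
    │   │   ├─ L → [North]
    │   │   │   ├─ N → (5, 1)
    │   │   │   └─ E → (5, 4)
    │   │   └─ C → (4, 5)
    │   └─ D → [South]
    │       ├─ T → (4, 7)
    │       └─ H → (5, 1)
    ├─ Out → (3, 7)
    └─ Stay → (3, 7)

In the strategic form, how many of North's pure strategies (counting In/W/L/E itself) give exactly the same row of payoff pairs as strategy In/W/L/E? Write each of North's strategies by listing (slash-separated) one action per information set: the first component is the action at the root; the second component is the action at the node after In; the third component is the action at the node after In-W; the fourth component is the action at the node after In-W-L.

1

Row for In/W/L/E (columns T, H): (5,4) (5,4).
Every one of North's information sets is on the play path for some reply by South when North follows In/W/L/E.
Changing the action at any of them therefore changes at least one column, so only In/W/L/E itself gives this row.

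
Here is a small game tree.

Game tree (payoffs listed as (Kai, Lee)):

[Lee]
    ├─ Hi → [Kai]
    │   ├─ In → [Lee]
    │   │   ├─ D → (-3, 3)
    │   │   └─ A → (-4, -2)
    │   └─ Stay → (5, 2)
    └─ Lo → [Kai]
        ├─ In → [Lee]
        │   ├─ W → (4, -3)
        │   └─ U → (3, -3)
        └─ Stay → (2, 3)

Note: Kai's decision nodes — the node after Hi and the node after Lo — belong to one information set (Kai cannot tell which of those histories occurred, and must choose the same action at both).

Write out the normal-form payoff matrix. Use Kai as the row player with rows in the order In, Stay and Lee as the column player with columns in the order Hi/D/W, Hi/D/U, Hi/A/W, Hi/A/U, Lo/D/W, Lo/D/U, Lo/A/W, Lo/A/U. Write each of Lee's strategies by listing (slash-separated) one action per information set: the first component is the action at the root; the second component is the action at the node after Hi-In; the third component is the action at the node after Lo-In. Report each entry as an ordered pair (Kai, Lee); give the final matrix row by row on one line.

In: (-3,3) (-3,3) (-4,-2) (-4,-2) (4,-3) (3,-3) (4,-3) (3,-3) | Stay: (5,2) (5,2) (5,2) (5,2) (2,3) (2,3) (2,3) (2,3)

       Hi/D/W   Hi/D/U   Hi/A/W   Hi/A/U   Lo/D/W   Lo/D/U   Lo/A/W   Lo/A/U
  In   (-3,3)   (-3,3)  (-4,-2)  (-4,-2)   (4,-3)   (3,-3)   (4,-3)   (3,-3)
Stay    (5,2)    (5,2)    (5,2)    (5,2)    (2,3)    (2,3)    (2,3)    (2,3)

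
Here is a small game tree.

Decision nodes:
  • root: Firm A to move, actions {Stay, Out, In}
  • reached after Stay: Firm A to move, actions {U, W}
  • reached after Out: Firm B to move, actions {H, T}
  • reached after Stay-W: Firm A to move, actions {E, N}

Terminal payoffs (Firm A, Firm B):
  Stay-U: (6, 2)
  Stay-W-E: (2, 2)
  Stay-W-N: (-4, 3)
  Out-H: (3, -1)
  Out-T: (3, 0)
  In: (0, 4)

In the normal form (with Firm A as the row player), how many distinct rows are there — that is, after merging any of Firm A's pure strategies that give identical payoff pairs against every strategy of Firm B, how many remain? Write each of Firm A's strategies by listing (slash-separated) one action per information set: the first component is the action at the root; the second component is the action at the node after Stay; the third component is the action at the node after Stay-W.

5

Firm A has 12 pure strategies: Stay/U/E, Stay/U/N, Stay/W/E, Stay/W/N, Out/U/E, Out/U/N, Out/W/E, Out/W/N, In/U/E, In/U/N, In/W/E, In/W/N. Columns: H, T.
{Stay/U/E, Stay/U/N} → row (6,2) (6,2)
{Stay/W/E} → row (2,2) (2,2)
{Stay/W/N} → row (-4,3) (-4,3)
{Out/U/E, Out/U/N, Out/W/E, Out/W/N} → row (3,-1) (3,0)
{In/U/E, In/U/N, In/W/E, In/W/N} → row (0,4) (0,4)
That's 5 distinct rows out of 12 strategies.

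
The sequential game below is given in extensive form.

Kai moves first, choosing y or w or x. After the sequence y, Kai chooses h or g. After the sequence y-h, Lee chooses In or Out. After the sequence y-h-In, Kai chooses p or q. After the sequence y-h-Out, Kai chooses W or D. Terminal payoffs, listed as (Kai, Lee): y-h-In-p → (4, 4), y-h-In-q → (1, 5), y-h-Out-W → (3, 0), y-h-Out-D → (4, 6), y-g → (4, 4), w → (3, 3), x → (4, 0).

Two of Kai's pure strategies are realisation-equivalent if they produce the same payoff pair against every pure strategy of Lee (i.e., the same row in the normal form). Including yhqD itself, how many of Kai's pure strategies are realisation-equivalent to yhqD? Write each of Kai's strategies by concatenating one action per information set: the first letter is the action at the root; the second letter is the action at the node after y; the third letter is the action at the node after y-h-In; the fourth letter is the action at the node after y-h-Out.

1

Row for yhqD (columns In, Out): (1,5) (4,6).
Every one of Kai's information sets is on the play path for some reply by Lee when Kai follows yhqD.
Changing the action at any of them therefore changes at least one column, so only yhqD itself gives this row.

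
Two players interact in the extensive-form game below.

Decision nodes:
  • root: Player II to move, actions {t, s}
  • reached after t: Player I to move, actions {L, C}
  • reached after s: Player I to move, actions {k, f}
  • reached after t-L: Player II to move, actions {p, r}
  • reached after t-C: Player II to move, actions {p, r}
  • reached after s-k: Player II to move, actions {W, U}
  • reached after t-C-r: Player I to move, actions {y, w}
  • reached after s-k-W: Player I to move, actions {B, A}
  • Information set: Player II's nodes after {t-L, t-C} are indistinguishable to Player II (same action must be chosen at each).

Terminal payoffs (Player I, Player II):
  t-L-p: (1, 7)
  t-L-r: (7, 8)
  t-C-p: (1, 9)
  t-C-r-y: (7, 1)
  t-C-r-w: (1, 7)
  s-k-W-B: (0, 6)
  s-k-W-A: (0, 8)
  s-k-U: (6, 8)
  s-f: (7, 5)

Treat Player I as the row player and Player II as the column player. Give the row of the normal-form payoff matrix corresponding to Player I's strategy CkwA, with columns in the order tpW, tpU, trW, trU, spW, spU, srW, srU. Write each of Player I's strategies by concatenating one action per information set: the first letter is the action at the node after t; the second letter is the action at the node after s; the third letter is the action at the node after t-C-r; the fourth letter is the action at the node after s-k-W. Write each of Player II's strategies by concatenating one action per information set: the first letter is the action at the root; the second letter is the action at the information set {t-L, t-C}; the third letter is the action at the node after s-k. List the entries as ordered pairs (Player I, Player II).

(1,9) (1,9) (1,7) (1,7) (0,8) (6,8) (0,8) (6,8)

vs tpW: Player II plays t → Player I plays C at [t] → Player II plays p at [t-C] → (1, 9)
vs tpU: Player II plays t → Player I plays C at [t] → Player II plays p at [t-C] → (1, 9)
vs trW: Player II plays t → Player I plays C at [t] → Player II plays r at [t-C] → Player I plays w at [t-C-r] → (1, 7)
vs trU: Player II plays t → Player I plays C at [t] → Player II plays r at [t-C] → Player I plays w at [t-C-r] → (1, 7)
vs spW: Player II plays s → Player I plays k at [s] → Player II plays W at [s-k] → Player I plays A at [s-k-W] → (0, 8)
vs spU: Player II plays s → Player I plays k at [s] → Player II plays U at [s-k] → (6, 8)
vs srW: Player II plays s → Player I plays k at [s] → Player II plays W at [s-k] → Player I plays A at [s-k-W] → (0, 8)
vs srU: Player II plays s → Player I plays k at [s] → Player II plays U at [s-k] → (6, 8)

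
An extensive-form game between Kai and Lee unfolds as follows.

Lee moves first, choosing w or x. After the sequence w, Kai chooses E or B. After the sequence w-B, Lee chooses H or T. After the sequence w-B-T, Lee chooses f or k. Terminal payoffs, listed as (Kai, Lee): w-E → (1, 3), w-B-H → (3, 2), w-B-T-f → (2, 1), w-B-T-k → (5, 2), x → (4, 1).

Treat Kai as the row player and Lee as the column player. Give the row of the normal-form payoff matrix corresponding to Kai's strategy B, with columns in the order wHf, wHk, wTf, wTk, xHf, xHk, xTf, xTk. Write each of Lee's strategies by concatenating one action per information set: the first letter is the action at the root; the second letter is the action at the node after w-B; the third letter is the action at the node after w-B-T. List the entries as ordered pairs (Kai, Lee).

(3,2) (3,2) (2,1) (5,2) (4,1) (4,1) (4,1) (4,1)

vs wHf: Lee plays w → Kai plays B at [w] → Lee plays H at [w-B] → (3, 2)
vs wHk: Lee plays w → Kai plays B at [w] → Lee plays H at [w-B] → (3, 2)
vs wTf: Lee plays w → Kai plays B at [w] → Lee plays T at [w-B] → Lee plays f at [w-B-T] → (2, 1)
vs wTk: Lee plays w → Kai plays B at [w] → Lee plays T at [w-B] → Lee plays k at [w-B-T] → (5, 2)
vs xHf: Lee plays x → (4, 1)
vs xHk: Lee plays x → (4, 1)
vs xTf: Lee plays x → (4, 1)
vs xTk: Lee plays x → (4, 1)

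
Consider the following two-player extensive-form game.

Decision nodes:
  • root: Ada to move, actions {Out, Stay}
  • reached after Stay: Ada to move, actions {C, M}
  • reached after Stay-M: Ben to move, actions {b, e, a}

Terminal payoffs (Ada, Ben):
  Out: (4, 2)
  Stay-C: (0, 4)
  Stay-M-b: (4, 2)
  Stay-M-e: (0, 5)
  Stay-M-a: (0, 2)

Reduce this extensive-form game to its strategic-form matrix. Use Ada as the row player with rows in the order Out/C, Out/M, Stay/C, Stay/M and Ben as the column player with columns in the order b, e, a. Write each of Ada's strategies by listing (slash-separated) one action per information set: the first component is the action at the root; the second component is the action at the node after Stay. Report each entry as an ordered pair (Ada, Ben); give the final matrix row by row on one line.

Row Out/C: b→(4,2), e→(4,2), a→(4,2)
Row Out/M: b→(4,2), e→(4,2), a→(4,2)
Row Stay/C: b→(0,4), e→(0,4), a→(0,4)
Row Stay/M: b→(4,2), e→(0,5), a→(0,2)

Out/C: (4,2) (4,2) (4,2) | Out/M: (4,2) (4,2) (4,2) | Stay/C: (0,4) (0,4) (0,4) | Stay/M: (4,2) (0,5) (0,2)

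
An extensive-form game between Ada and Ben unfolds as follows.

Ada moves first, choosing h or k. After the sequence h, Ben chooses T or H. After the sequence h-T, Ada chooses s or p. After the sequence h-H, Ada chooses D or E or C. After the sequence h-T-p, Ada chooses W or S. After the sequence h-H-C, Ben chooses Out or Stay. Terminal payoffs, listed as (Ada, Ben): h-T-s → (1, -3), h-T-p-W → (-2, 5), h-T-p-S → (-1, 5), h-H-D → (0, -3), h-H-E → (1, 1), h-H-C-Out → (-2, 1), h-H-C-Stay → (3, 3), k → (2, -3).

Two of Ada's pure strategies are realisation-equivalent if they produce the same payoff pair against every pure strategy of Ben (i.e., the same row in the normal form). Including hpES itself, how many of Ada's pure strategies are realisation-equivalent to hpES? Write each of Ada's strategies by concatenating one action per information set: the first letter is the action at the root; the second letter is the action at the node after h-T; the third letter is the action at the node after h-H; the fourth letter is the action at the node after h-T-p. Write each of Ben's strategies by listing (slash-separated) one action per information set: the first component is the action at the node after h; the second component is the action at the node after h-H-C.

1

Row for hpES (columns T/Out, T/Stay, H/Out, H/Stay): (-1,5) (-1,5) (1,1) (1,1).
Every one of Ada's information sets is on the play path for some reply by Ben when Ada follows hpES.
Changing the action at any of them therefore changes at least one column, so only hpES itself gives this row.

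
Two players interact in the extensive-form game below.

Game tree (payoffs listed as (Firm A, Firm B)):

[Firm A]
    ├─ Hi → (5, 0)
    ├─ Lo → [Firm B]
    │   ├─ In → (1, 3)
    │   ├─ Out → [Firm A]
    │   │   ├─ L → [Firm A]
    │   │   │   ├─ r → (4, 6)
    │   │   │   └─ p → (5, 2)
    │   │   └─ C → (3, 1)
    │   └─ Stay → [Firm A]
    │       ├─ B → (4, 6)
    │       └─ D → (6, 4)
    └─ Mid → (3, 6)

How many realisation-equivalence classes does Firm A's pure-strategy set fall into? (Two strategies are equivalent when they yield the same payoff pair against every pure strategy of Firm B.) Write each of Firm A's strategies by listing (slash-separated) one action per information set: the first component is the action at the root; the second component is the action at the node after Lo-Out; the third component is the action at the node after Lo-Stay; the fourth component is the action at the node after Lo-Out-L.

8

Firm A has 24 pure strategies: Hi/L/B/r, Hi/L/B/p, Hi/L/D/r, Hi/L/D/p, Hi/C/B/r, Hi/C/B/p, Hi/C/D/r, Hi/C/D/p, Lo/L/B/r, Lo/L/B/p, Lo/L/D/r, Lo/L/D/p, Lo/C/B/r, Lo/C/B/p, Lo/C/D/r, Lo/C/D/p, Mid/L/B/r, Mid/L/B/p, Mid/L/D/r, Mid/L/D/p, Mid/C/B/r, Mid/C/B/p, Mid/C/D/r, Mid/C/D/p. Columns: In, Out, Stay.
{Hi/L/B/r, Hi/L/B/p, Hi/L/D/r, Hi/L/D/p, Hi/C/B/r, Hi/C/B/p, Hi/C/D/r, Hi/C/D/p} → row (5,0) (5,0) (5,0)
{Lo/L/B/r} → row (1,3) (4,6) (4,6)
{Lo/L/B/p} → row (1,3) (5,2) (4,6)
{Lo/L/D/r} → row (1,3) (4,6) (6,4)
{Lo/L/D/p} → row (1,3) (5,2) (6,4)
{Lo/C/B/r, Lo/C/B/p} → row (1,3) (3,1) (4,6)
{Lo/C/D/r, Lo/C/D/p} → row (1,3) (3,1) (6,4)
{Mid/L/B/r, Mid/L/B/p, Mid/L/D/r, Mid/L/D/p, Mid/C/B/r, Mid/C/B/p, Mid/C/D/r, Mid/C/D/p} → row (3,6) (3,6) (3,6)
That's 8 distinct rows out of 24 strategies.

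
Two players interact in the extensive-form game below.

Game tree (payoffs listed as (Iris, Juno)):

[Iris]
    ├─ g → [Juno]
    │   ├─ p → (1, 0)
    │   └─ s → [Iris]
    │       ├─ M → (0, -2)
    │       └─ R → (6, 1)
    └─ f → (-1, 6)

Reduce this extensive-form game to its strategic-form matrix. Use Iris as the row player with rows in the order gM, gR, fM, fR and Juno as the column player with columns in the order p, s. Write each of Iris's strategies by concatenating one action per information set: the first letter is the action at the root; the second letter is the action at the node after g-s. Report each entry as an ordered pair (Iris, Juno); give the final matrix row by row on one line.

            p        s
  gM    (1,0)   (0,-2)
  gR    (1,0)    (6,1)
  fM   (-1,6)   (-1,6)
  fR   (-1,6)   (-1,6)

gM: (1,0) (0,-2) | gR: (1,0) (6,1) | fM: (-1,6) (-1,6) | fR: (-1,6) (-1,6)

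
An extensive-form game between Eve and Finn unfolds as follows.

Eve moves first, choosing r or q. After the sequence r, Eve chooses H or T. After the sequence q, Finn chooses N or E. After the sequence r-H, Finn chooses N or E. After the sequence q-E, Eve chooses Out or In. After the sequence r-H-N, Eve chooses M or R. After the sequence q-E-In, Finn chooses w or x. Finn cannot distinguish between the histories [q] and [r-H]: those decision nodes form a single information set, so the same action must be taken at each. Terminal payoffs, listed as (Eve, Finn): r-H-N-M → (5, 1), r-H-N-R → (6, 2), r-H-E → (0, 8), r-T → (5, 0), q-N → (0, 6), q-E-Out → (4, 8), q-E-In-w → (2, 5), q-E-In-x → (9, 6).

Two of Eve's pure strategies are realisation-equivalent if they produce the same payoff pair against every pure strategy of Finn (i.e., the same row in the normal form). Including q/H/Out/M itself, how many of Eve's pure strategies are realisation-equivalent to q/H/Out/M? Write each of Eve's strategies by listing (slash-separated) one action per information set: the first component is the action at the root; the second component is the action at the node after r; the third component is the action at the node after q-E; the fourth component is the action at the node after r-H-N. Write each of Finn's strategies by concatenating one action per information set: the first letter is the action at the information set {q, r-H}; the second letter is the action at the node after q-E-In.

4

Row for q/H/Out/M (columns Nw, Nx, Ew, Ex): (0,6) (0,6) (4,8) (4,8).
Under q/H/Out/M, Eve's choice at the node after r and at the node after r-H-N can never be reached regardless of what Finn does, so varying those choices leaves every outcome unchanged.
Holding the reachable choices fixed and varying the unreachable ones freely already gives 2 × 2 = 4 equivalent strategies.
No other strategy reproduces this row, so those 4 are the full class: q/H/Out/M, q/H/Out/R, q/T/Out/M, q/T/Out/R.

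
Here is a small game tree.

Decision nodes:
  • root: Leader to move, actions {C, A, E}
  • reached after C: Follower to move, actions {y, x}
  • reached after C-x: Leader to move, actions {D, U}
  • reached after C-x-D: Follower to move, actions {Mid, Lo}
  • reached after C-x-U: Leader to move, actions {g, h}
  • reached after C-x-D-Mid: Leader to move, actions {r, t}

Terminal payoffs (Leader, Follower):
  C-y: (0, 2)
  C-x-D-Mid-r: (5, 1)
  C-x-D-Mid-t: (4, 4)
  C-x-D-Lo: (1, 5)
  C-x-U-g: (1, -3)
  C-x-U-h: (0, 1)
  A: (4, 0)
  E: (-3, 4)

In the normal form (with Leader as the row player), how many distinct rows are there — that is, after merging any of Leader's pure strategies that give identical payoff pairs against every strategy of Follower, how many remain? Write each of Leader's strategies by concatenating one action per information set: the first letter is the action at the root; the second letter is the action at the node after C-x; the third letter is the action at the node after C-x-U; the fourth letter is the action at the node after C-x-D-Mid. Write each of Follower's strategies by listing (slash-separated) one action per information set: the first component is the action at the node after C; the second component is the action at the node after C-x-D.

6

Leader has 24 pure strategies: CDgr, CDgt, CDhr, CDht, CUgr, CUgt, CUhr, CUht, ADgr, ADgt, ADhr, ADht, AUgr, AUgt, AUhr, AUht, EDgr, EDgt, EDhr, EDht, EUgr, EUgt, EUhr, EUht. Columns: y/Mid, y/Lo, x/Mid, x/Lo.
{CDgr, CDhr} → row (0,2) (0,2) (5,1) (1,5)
{CDgt, CDht} → row (0,2) (0,2) (4,4) (1,5)
{CUgr, CUgt} → row (0,2) (0,2) (1,-3) (1,-3)
{CUhr, CUht} → row (0,2) (0,2) (0,1) (0,1)
{ADgr, ADgt, ADhr, ADht, AUgr, AUgt, AUhr, AUht} → row (4,0) (4,0) (4,0) (4,0)
{EDgr, EDgt, EDhr, EDht, EUgr, EUgt, EUhr, EUht} → row (-3,4) (-3,4) (-3,4) (-3,4)
That's 6 distinct rows out of 24 strategies.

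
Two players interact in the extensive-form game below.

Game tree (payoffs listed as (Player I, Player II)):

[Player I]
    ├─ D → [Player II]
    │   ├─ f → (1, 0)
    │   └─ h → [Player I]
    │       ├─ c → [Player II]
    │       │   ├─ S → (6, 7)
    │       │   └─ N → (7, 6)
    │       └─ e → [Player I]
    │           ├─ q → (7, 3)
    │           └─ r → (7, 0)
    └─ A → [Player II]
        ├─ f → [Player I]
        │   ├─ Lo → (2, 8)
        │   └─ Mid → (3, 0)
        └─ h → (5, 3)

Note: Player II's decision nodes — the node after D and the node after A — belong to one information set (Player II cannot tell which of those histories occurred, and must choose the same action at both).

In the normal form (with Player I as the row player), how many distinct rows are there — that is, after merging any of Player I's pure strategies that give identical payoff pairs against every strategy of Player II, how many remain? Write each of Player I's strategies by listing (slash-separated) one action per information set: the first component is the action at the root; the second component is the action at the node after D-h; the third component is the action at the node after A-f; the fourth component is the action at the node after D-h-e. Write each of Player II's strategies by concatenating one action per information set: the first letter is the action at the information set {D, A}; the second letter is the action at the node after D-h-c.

5

Player I has 16 pure strategies: D/c/Lo/q, D/c/Lo/r, D/c/Mid/q, D/c/Mid/r, D/e/Lo/q, D/e/Lo/r, D/e/Mid/q, D/e/Mid/r, A/c/Lo/q, A/c/Lo/r, A/c/Mid/q, A/c/Mid/r, A/e/Lo/q, A/e/Lo/r, A/e/Mid/q, A/e/Mid/r. Columns: fS, fN, hS, hN.
{D/c/Lo/q, D/c/Lo/r, D/c/Mid/q, D/c/Mid/r} → row (1,0) (1,0) (6,7) (7,6)
{D/e/Lo/q, D/e/Mid/q} → row (1,0) (1,0) (7,3) (7,3)
{D/e/Lo/r, D/e/Mid/r} → row (1,0) (1,0) (7,0) (7,0)
{A/c/Lo/q, A/c/Lo/r, A/e/Lo/q, A/e/Lo/r} → row (2,8) (2,8) (5,3) (5,3)
{A/c/Mid/q, A/c/Mid/r, A/e/Mid/q, A/e/Mid/r} → row (3,0) (3,0) (5,3) (5,3)
That's 5 distinct rows out of 16 strategies.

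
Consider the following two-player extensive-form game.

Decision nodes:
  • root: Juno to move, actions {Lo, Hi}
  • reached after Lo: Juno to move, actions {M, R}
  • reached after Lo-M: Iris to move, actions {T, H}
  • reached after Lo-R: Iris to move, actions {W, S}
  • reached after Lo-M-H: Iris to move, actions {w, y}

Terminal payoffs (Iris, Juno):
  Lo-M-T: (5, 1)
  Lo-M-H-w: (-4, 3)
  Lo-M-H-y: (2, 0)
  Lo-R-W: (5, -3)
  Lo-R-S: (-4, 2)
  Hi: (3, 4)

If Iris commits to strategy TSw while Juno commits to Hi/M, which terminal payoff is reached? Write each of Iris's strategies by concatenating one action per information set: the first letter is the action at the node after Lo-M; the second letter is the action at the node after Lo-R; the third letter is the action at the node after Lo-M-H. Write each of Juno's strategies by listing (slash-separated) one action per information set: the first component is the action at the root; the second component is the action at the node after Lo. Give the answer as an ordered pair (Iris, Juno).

(3, 4)

Trace the play path from the root:
  Juno plays Hi
→ terminal payoff (3, 4).
(Iris's choice at the node after Lo-M is never reached on this path, so it doesn't affect the outcome.)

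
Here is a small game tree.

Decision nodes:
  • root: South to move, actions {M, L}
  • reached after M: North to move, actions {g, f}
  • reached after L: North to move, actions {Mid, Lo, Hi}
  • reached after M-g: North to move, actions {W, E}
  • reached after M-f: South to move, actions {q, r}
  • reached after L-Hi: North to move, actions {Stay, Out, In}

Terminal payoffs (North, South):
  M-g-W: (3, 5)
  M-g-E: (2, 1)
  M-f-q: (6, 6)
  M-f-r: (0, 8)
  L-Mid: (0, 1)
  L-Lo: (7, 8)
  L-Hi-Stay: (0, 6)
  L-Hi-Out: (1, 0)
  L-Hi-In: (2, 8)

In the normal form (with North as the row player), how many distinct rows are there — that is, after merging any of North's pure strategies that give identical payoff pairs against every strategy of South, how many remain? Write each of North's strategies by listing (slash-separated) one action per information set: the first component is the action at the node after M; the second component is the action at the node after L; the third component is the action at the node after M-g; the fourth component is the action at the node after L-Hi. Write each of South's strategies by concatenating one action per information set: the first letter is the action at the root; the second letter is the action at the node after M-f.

North has 36 pure strategies: g/Mid/W/Stay, g/Mid/W/Out, g/Mid/W/In, g/Mid/E/Stay, g/Mid/E/Out, g/Mid/E/In, g/Lo/W/Stay, g/Lo/W/Out, g/Lo/W/In, g/Lo/E/Stay, g/Lo/E/Out, g/Lo/E/In, g/Hi/W/Stay, g/Hi/W/Out, g/Hi/W/In, g/Hi/E/Stay, g/Hi/E/Out, g/Hi/E/In, f/Mid/W/Stay, f/Mid/W/Out, f/Mid/W/In, f/Mid/E/Stay, f/Mid/E/Out, f/Mid/E/In, f/Lo/W/Stay, f/Lo/W/Out, f/Lo/W/In, f/Lo/E/Stay, f/Lo/E/Out, f/Lo/E/In, f/Hi/W/Stay, f/Hi/W/Out, f/Hi/W/In, f/Hi/E/Stay, f/Hi/E/Out, f/Hi/E/In. Columns: Mq, Mr, Lq, Lr.
{g/Mid/W/Stay, g/Mid/W/Out, g/Mid/W/In} → row (3,5) (3,5) (0,1) (0,1)
{g/Mid/E/Stay, g/Mid/E/Out, g/Mid/E/In} → row (2,1) (2,1) (0,1) (0,1)
{g/Lo/W/Stay, g/Lo/W/Out, g/Lo/W/In} → row (3,5) (3,5) (7,8) (7,8)
{g/Lo/E/Stay, g/Lo/E/Out, g/Lo/E/In} → row (2,1) (2,1) (7,8) (7,8)
{g/Hi/W/Stay} → row (3,5) (3,5) (0,6) (0,6)
{g/Hi/W/Out} → row (3,5) (3,5) (1,0) (1,0)
{g/Hi/W/In} → row (3,5) (3,5) (2,8) (2,8)
{g/Hi/E/Stay} → row (2,1) (2,1) (0,6) (0,6)
{g/Hi/E/Out} → row (2,1) (2,1) (1,0) (1,0)
{g/Hi/E/In} → row (2,1) (2,1) (2,8) (2,8)
{f/Mid/W/Stay, f/Mid/W/Out, f/Mid/W/In, f/Mid/E/Stay, f/Mid/E/Out, f/Mid/E/In} → row (6,6) (0,8) (0,1) (0,1)
{f/Lo/W/Stay, f/Lo/W/Out, f/Lo/W/In, f/Lo/E/Stay, f/Lo/E/Out, f/Lo/E/In} → row (6,6) (0,8) (7,8) (7,8)
{f/Hi/W/Stay, f/Hi/E/Stay} → row (6,6) (0,8) (0,6) (0,6)
{f/Hi/W/Out, f/Hi/E/Out} → row (6,6) (0,8) (1,0) (1,0)
{f/Hi/W/In, f/Hi/E/In} → row (6,6) (0,8) (2,8) (2,8)
That's 15 distinct rows out of 36 strategies.

15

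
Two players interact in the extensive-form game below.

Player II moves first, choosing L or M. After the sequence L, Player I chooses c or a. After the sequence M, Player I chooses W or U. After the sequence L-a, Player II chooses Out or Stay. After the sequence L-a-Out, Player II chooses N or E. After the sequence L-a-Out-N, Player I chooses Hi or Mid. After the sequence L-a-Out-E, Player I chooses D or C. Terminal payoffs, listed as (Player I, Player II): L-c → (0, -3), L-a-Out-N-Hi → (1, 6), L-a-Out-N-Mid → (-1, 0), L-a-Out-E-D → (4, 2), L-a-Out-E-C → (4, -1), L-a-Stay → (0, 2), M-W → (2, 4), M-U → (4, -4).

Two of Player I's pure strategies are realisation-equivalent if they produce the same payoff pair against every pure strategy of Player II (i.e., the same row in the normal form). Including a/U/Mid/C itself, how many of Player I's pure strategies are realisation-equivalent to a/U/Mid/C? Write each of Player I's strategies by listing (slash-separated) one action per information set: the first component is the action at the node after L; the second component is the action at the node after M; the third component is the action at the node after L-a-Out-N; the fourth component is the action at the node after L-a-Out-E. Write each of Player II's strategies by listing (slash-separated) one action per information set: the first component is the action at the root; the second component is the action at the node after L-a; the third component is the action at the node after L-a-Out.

Row for a/U/Mid/C (columns L/Out/N, L/Out/E, L/Stay/N, L/Stay/E, M/Out/N, M/Out/E, M/Stay/N, M/Stay/E): (-1,0) (4,-1) (0,2) (0,2) (4,-4) (4,-4) (4,-4) (4,-4).
Every one of Player I's information sets is on the play path for some reply by Player II when Player I follows a/U/Mid/C.
Changing the action at any of them therefore changes at least one column, so only a/U/Mid/C itself gives this row.

1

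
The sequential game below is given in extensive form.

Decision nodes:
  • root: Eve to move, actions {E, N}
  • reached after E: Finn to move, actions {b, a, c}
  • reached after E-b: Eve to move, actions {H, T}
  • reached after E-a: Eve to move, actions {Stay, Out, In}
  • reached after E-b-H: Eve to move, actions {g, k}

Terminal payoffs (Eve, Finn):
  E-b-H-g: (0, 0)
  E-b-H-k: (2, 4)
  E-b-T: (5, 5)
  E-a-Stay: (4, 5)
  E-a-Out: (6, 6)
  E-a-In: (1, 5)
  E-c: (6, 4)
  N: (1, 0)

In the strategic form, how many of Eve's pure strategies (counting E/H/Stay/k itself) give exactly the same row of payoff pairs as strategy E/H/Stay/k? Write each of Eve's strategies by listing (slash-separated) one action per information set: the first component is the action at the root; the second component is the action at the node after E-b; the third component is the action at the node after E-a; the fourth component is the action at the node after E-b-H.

Row for E/H/Stay/k (columns b, a, c): (2,4) (4,5) (6,4).
Every one of Eve's information sets is on the play path for some reply by Finn when Eve follows E/H/Stay/k.
Changing the action at any of them therefore changes at least one column, so only E/H/Stay/k itself gives this row.

1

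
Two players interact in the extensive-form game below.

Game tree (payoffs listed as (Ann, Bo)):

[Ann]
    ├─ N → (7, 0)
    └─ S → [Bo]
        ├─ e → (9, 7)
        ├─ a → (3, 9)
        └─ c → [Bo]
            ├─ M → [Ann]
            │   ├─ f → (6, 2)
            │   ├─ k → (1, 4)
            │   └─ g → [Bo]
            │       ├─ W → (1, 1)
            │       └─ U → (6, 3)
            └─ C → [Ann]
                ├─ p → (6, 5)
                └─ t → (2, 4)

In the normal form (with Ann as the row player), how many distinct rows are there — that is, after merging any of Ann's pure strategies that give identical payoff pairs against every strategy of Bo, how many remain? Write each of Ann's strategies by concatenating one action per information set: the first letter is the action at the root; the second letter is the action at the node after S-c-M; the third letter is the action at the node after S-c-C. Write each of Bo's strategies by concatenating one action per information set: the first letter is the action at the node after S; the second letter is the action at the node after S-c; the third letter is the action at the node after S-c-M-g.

7

Ann has 12 pure strategies: Nfp, Nft, Nkp, Nkt, Ngp, Ngt, Sfp, Sft, Skp, Skt, Sgp, Sgt. Columns: eMW, eMU, eCW, eCU, aMW, aMU, aCW, aCU, cMW, cMU, cCW, cCU.
{Nfp, Nft, Nkp, Nkt, Ngp, Ngt} → row (7,0) (7,0) (7,0) (7,0) (7,0) (7,0) (7,0) (7,0) (7,0) (7,0) (7,0) (7,0)
{Sfp} → row (9,7) (9,7) (9,7) (9,7) (3,9) (3,9) (3,9) (3,9) (6,2) (6,2) (6,5) (6,5)
{Sft} → row (9,7) (9,7) (9,7) (9,7) (3,9) (3,9) (3,9) (3,9) (6,2) (6,2) (2,4) (2,4)
{Skp} → row (9,7) (9,7) (9,7) (9,7) (3,9) (3,9) (3,9) (3,9) (1,4) (1,4) (6,5) (6,5)
{Skt} → row (9,7) (9,7) (9,7) (9,7) (3,9) (3,9) (3,9) (3,9) (1,4) (1,4) (2,4) (2,4)
{Sgp} → row (9,7) (9,7) (9,7) (9,7) (3,9) (3,9) (3,9) (3,9) (1,1) (6,3) (6,5) (6,5)
{Sgt} → row (9,7) (9,7) (9,7) (9,7) (3,9) (3,9) (3,9) (3,9) (1,1) (6,3) (2,4) (2,4)
That's 7 distinct rows out of 12 strategies.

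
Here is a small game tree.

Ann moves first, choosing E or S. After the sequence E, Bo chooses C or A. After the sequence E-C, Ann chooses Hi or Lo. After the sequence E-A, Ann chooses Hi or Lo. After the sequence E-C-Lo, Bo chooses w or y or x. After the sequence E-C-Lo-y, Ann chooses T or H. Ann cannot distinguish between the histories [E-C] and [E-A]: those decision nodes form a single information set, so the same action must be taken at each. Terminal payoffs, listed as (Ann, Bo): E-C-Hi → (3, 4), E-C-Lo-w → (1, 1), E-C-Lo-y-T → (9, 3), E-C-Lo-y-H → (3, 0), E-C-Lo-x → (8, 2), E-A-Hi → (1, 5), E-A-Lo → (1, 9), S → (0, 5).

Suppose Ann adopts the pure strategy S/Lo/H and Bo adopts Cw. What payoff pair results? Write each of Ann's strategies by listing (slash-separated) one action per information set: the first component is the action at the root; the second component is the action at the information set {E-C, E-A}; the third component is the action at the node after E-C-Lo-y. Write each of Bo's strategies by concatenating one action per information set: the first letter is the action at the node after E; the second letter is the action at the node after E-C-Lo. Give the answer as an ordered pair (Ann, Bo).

Trace the play path from the root:
  Ann plays S
→ terminal payoff (0, 5).
(Ann's choice at the information set {E-C, E-A} is never reached on this path, so it doesn't affect the outcome.)

(0, 5)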